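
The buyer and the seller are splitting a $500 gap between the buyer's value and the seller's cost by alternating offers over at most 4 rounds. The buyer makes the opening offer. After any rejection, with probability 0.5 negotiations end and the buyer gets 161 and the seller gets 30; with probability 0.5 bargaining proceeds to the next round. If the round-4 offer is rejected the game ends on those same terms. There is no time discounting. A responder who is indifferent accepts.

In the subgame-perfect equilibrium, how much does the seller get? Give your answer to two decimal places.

By backward induction:
Round 4 (the seller proposes): the buyer gets 161 if talks fail, so the seller offers 161 and keeps 339.
Round 3 (the buyer proposes): rejecting gives the seller an expected 0.5 × 339 + 0.5 × 30 = 184.5. The buyer offers 184.5 and keeps 500 − 184.5 = 315.5.
Round 2 (the seller proposes): rejecting gives the buyer an expected 0.5 × 315.5 + 0.5 × 161 = 238.25, so the seller offers 238.25, keeping 261.75.
Round 1 (the buyer proposes): rejecting gives the seller an expected 0.5 × 261.75 + 0.5 × 30 = 145.875. The buyer offers 145.875 and keeps 500 − 145.875 = 354.125.

145.88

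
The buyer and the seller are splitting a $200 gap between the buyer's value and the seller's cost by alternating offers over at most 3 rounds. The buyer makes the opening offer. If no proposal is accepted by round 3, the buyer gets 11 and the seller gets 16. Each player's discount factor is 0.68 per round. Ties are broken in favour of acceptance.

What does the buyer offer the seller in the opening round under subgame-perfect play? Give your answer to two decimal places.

50.92

Round 3 (the buyer proposes): the seller gets 16 if talks fail, so the buyer offers 16 and keeps 184.
Round 2 (the seller proposes): the buyer can get 184 next round, worth 0.68 × 184 = 125.12 now. The seller offers 125.12 and keeps 200 − 125.12 = 74.88.
Round 1 (the buyer proposes): the seller can get 74.88 next round, worth 0.68 × 74.88 = 50.9184 now. The buyer offers 50.9184 and keeps 200 − 50.9184 = 149.0816.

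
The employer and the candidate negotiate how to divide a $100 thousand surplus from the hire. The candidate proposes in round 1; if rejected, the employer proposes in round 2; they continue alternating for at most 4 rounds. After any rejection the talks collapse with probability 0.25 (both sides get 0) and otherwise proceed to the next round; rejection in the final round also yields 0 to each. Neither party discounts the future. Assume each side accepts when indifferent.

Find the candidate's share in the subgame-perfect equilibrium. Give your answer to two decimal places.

Round 4 (the employer proposes): rejection yields 0 for the candidate; the employer offers 0 and keeps 100.
Round 3 (the candidate proposes): rejecting gives the employer an expected 0.75 × 100 = 75, so the candidate offers 75, keeping 25.
Round 2 (the employer proposes): rejecting gives the candidate an expected 0.75 × 25 = 18.75, so the employer offers 18.75, keeping 81.25.
Round 1 (the candidate proposes): rejecting gives the employer an expected 0.75 × 81.25 = 60.9375; the candidate offers that and keeps 39.0625.

39.06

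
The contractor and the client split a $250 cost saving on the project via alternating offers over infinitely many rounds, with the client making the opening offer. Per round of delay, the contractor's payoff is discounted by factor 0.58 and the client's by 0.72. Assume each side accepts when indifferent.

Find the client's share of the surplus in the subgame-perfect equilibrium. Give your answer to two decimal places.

When the client proposes, the contractor accepts any offer worth at least 0.58 times what the contractor would get by proposing next round; and vice versa.
This gives x = 250 − 0.58y and y = 250 − 0.72x, where x and y are each side's share when it proposes.
Hence (1 − 0.58·0.72)x = 250(1 − 0.58), i.e. 0.5824·x = 105.
x ≈ 180.2885; the contractor's share is 250 − x ≈ 69.7115.

180.29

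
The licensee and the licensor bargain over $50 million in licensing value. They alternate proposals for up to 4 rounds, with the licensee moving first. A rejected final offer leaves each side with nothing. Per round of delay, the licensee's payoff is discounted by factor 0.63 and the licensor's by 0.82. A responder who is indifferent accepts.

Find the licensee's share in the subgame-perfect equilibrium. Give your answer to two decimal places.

13.65

Round 4 (the licensor proposes): the licensee will accept anything ≥ 0, so the licensor offers 0 and keeps 50.
Round 3 (the licensee proposes): the licensor can get 50 next round, worth 0.82 × 50 = 41 now, so the licensee offers 41, keeping 9.
Round 2 (the licensor proposes): the licensee can get 9 next round, worth 0.63 × 9 = 5.67 now; the licensor offers that and keeps 44.33.
Round 1 (the licensee proposes): the licensor can get 44.33 next round, worth 0.82 × 44.33 = 36.3506 now, so the licensee offers 36.3506, keeping 13.6494.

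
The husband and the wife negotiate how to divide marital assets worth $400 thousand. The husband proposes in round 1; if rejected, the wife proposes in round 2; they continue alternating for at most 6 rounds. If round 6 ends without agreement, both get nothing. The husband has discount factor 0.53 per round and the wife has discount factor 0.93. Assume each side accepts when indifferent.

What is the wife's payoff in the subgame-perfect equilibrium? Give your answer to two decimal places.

Solve by backward induction from round 6.
Round 6 (the wife proposes): rejection yields 0 for the husband; the wife offers 0 and keeps 400.
Round 5 (the husband proposes): the wife can get 400 next round, worth 0.93 × 400 = 372 now, so the husband offers 372, keeping 28.
Round 4 (the wife proposes): the husband can get 28 next round, worth 0.53 × 28 = 14.84 now. The wife offers 14.84 and keeps 400 − 14.84 = 385.16.
Round 3 (the husband proposes): the wife can get 385.16 next round, worth 0.93 × 385.16 = 358.1988 now, so the husband offers 358.1988, keeping 41.8012.
Round 2 (the wife proposes): the husband can get 41.8012 next round, worth 0.53 × 41.8012 = 22.154636 now, so the wife offers 22.154636, keeping 377.845364.
Round 1 (the husband proposes): the wife can get 377.845364 next round, worth 0.93 × 377.845364 = 351.39618852 now; the husband offers that and keeps 48.60381148.

351.40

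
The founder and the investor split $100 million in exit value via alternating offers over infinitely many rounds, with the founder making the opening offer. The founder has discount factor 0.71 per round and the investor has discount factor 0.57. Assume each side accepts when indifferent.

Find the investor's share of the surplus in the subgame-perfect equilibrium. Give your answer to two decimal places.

Let x be the founder's share when the founder proposes and y be the investor's share when the investor proposes.
The investor accepts iff offered ≥ 0.57·y, so x = 100 − 0.57y. Symmetrically y = 100 − 0.71x.
Substituting: x = 100 − 0.57(100 − 0.71x), giving x(1 − 0.71·0.57) = 100(1 − 0.57).
So x = 100 × 0.43 / 0.5953 ≈ 72.2325, and the investor receives 100 − x ≈ 27.7675.

27.77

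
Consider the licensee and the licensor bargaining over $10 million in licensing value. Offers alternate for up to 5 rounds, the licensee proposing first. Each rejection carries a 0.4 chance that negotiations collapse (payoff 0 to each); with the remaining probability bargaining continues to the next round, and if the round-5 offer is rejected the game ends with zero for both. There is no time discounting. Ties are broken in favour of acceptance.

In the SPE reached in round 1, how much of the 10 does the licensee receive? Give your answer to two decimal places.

Round 5 (the licensee proposes): rejection yields 0 for the licensor; the licensee offers 0 and keeps 10.
Round 4 (the licensor proposes): rejecting gives the licensee an expected 0.6 × 10 = 6, so the licensor offers 6, keeping 4.
Round 3 (the licensee proposes): rejecting gives the licensor an expected 0.6 × 4 = 2.4; the licensee offers that and keeps 7.6.
Round 2 (the licensor proposes): rejecting gives the licensee an expected 0.6 × 7.6 = 4.56, so the licensor offers 4.56, keeping 5.44.
Round 1 (the licensee proposes): rejecting gives the licensor an expected 0.6 × 5.44 = 3.264; the licensee offers that and keeps 6.736.

6.74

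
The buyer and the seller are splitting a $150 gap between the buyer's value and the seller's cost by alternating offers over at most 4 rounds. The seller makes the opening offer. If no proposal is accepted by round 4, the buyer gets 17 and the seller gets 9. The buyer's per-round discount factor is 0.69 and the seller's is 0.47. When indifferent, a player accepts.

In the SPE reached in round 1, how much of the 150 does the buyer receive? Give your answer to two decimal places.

86.41

Round 4 (the buyer proposes): the seller gets 9 if talks fail, so the buyer offers 9 and keeps 141.
Round 3 (the seller proposes): the buyer can get 141 next round, worth 0.69 × 141 = 97.29 now. The seller offers 97.29 and keeps 150 − 97.29 = 52.71.
Round 2 (the buyer proposes): the seller can get 52.71 next round, worth 0.47 × 52.71 = 24.7737 now. The buyer offers 24.7737 and keeps 150 − 24.7737 = 125.2263.
Round 1 (the seller proposes): the buyer can get 125.2263 next round, worth 0.69 × 125.2263 = 86.406147 now. The seller offers 86.406147 and keeps 150 − 86.406147 = 63.593853.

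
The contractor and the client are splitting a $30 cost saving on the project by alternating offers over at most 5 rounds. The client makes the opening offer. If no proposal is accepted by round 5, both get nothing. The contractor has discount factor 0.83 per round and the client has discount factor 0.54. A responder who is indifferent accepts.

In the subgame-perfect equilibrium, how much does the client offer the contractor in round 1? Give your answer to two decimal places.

Solve by backward induction from round 5.
Round 5 (the client proposes): rejection yields 0 for the contractor; the client offers 0 and keeps 30.
Round 4 (the contractor proposes): the client can get 30 next round, worth 0.54 × 30 = 16.2 now; the contractor offers that and keeps 13.8.
Round 3 (the client proposes): the contractor can get 13.8 next round, worth 0.83 × 13.8 = 11.454 now. The client offers 11.454 and keeps 30 − 11.454 = 18.546.
Round 2 (the contractor proposes): the client can get 18.546 next round, worth 0.54 × 18.546 = 10.01484 now. The contractor offers 10.01484 and keeps 30 − 10.01484 = 19.98516.
Round 1 (the client proposes): the contractor can get 19.98516 next round, worth 0.83 × 19.98516 = 16.5876828 now, so the client offers 16.5876828, keeping 13.4123172.

16.59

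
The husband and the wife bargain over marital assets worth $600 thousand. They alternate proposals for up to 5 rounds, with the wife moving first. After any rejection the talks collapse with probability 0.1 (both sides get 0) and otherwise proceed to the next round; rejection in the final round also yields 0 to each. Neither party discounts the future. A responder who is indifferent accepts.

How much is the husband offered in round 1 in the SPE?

By backward induction:
Round 5 (the wife proposes): rejection yields 0 for the husband; the wife offers 0 and keeps 600.
Round 4 (the husband proposes): rejecting gives the wife an expected 0.9 × 600 = 540, so the husband offers 540, keeping 60.
Round 3 (the wife proposes): rejecting gives the husband an expected 0.9 × 60 = 54. The wife offers 54 and keeps 600 − 54 = 546.
Round 2 (the husband proposes): rejecting gives the wife an expected 0.9 × 546 = 491.4. The husband offers 491.4 and keeps 600 − 491.4 = 108.6.
Round 1 (the wife proposes): rejecting gives the husband an expected 0.9 × 108.6 = 97.74, so the wife offers 97.74, keeping 502.26.

97.74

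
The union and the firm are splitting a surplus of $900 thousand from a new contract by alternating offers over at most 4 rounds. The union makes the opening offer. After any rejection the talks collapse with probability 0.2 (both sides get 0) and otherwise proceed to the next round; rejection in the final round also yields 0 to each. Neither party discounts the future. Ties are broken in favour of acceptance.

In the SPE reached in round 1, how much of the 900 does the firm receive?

604.8

By backward induction:
Round 4 (the firm proposes): the union will accept anything ≥ 0, so the firm offers 0 and keeps 900.
Round 3 (the union proposes): rejecting gives the firm an expected 0.8 × 900 = 720, so the union offers 720, keeping 180.
Round 2 (the firm proposes): rejecting gives the union an expected 0.8 × 180 = 144; the firm offers that and keeps 756.
Round 1 (the union proposes): rejecting gives the firm an expected 0.8 × 756 = 604.8, so the union offers 604.8, keeping 295.2.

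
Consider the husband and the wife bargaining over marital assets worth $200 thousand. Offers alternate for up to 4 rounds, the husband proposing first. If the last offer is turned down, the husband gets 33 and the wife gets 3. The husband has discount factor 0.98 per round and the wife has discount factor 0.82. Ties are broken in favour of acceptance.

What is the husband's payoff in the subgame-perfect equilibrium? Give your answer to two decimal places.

By backward induction:
Round 4 (the wife proposes): the husband gets 33 if talks fail, so the wife offers 33 and keeps 167.
Round 3 (the husband proposes): the wife can get 167 next round, worth 0.82 × 167 = 136.94 now; the husband offers that and keeps 63.06.
Round 2 (the wife proposes): the husband can get 63.06 next round, worth 0.98 × 63.06 = 61.7988 now. The wife offers 61.7988 and keeps 200 − 61.7988 = 138.2012.
Round 1 (the husband proposes): the wife can get 138.2012 next round, worth 0.82 × 138.2012 = 113.324984 now. The husband offers 113.324984 and keeps 200 − 113.324984 = 86.675016.

86.68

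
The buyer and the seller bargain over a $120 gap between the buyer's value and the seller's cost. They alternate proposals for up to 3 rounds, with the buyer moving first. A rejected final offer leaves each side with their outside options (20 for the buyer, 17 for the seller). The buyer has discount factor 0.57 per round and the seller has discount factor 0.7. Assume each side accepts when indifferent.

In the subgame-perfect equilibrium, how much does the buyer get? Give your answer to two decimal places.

77.10

Work backward from the last round.
Round 3 (the buyer proposes): the seller gets 17 if talks fail, so the buyer offers 17 and keeps 103.
Round 2 (the seller proposes): the buyer can get 103 next round, worth 0.57 × 103 = 58.71 now; the seller offers that and keeps 61.29.
Round 1 (the buyer proposes): the seller can get 61.29 next round, worth 0.7 × 61.29 = 42.903 now. The buyer offers 42.903 and keeps 120 − 42.903 = 77.097.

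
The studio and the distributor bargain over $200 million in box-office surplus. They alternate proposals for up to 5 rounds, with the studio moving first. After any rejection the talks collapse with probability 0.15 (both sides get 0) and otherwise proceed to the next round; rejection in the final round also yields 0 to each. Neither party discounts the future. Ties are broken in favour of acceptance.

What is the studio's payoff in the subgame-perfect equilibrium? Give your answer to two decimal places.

156.08

By backward induction:
Round 5 (the studio proposes): the distributor will accept anything ≥ 0, so the studio offers 0 and keeps 200.
Round 4 (the distributor proposes): rejecting gives the studio an expected 0.85 × 200 = 170; the distributor offers that and keeps 30.
Round 3 (the studio proposes): rejecting gives the distributor an expected 0.85 × 30 = 25.5; the studio offers that and keeps 174.5.
Round 2 (the distributor proposes): rejecting gives the studio an expected 0.85 × 174.5 = 148.325, so the distributor offers 148.325, keeping 51.675.
Round 1 (the studio proposes): rejecting gives the distributor an expected 0.85 × 51.675 = 43.92375, so the studio offers 43.92375, keeping 156.07625.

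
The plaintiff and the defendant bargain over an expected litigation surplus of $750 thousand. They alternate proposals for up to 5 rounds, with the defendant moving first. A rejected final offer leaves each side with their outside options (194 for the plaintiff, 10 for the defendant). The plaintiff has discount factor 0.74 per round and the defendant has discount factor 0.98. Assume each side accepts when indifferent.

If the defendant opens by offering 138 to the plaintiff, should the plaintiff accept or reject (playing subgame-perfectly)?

Work out the plaintiff's continuation value if the offer is rejected.
Round 5 (the defendant proposes): the plaintiff gets 194 if talks fail, so the defendant offers 194 and keeps 556.
Round 4 (the plaintiff proposes): the defendant can get 556 next round, worth 0.98 × 556 = 544.88 now; the plaintiff offers that and keeps 205.12.
Round 3 (the defendant proposes): the plaintiff can get 205.12 next round, worth 0.74 × 205.12 = 151.7888 now; the defendant offers that and keeps 598.2112.
Round 2 (the plaintiff proposes): the defendant can get 598.2112 next round, worth 0.98 × 598.2112 = 586.246976 now, so the plaintiff offers 586.246976, keeping 163.753024.
So by rejecting in round 1, the plaintiff gets 163.753024 next round, worth 0.74 × 163.753024 = 121.17723776 now.
Offer 138 ≥ 121.17723776, so the plaintiff accepts.

Accept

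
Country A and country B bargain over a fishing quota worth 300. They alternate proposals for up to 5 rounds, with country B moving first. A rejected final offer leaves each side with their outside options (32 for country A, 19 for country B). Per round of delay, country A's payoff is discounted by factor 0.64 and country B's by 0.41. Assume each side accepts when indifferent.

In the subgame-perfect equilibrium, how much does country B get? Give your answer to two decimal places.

By backward induction:
Round 5 (country B proposes): country A gets 32 if talks fail, so country B offers 32 and keeps 268.
Round 4 (country A proposes): country B can get 268 next round, worth 0.41 × 268 = 109.88 now; country A offers that and keeps 190.12.
Round 3 (country B proposes): country A can get 190.12 next round, worth 0.64 × 190.12 = 121.6768 now; country B offers that and keeps 178.3232.
Round 2 (country A proposes): country B can get 178.3232 next round, worth 0.41 × 178.3232 = 73.112512 now, so country A offers 73.112512, keeping 226.887488.
Round 1 (country B proposes): country A can get 226.887488 next round, worth 0.64 × 226.887488 = 145.20799232 now, so country B offers 145.20799232, keeping 154.79200768.

154.79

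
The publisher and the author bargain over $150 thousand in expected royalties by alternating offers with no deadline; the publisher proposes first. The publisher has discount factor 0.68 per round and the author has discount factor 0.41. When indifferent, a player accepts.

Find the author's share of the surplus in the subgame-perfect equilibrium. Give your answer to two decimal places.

27.29

Let x be the publisher's share when the publisher proposes and y be the author's share when the author proposes.
The author accepts iff offered ≥ 0.41·y, so x = 150 − 0.41y. Symmetrically y = 150 − 0.68x.
Substituting: x = 150 − 0.41(150 − 0.68x), giving x(1 − 0.68·0.41) = 150(1 − 0.41).
So x = 150 × 0.59 / 0.7212 ≈ 122.7121, and the author receives 150 − x ≈ 27.2879.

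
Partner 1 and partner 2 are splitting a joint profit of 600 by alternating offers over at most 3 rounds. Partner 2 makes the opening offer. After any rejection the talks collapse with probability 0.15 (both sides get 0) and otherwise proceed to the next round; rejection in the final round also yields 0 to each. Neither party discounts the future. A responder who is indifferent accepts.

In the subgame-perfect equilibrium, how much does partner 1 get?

By backward induction:
Round 3 (partner 2 proposes): partner 1 will accept anything ≥ 0, so partner 2 offers 0 and keeps 600.
Round 2 (partner 1 proposes): rejecting gives partner 2 an expected 0.85 × 600 = 510; partner 1 offers that and keeps 90.
Round 1 (partner 2 proposes): rejecting gives partner 1 an expected 0.85 × 90 = 76.5; partner 2 offers that and keeps 523.5.

76.5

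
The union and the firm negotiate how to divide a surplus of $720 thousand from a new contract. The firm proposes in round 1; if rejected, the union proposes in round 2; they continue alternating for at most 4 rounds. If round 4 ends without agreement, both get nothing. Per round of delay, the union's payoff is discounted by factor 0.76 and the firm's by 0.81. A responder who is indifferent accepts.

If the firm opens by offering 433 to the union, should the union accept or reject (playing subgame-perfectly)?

Reject

Round 4 (the union proposes): rejection yields 0 for the firm; the union offers 0 and keeps 720.
Round 3 (the firm proposes): the union can get 720 next round, worth 0.76 × 720 = 547.2 now, so the firm offers 547.2, keeping 172.8.
Round 2 (the union proposes): the firm can get 172.8 next round, worth 0.81 × 172.8 = 139.968 now; the union offers that and keeps 580.032.
So by rejecting in round 1, the union gets 580.032 next round, worth 0.76 × 580.032 = 440.82432 now.
Offer 433 < 440.82432, so the union rejects.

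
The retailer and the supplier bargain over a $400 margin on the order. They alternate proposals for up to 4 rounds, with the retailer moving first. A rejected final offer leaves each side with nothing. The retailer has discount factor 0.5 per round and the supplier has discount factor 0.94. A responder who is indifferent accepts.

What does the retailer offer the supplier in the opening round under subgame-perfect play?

Solve by backward induction from round 4.
Round 4 (the supplier proposes): rejection yields 0 for the retailer; the supplier offers 0 and keeps 400.
Round 3 (the retailer proposes): the supplier can get 400 next round, worth 0.94 × 400 = 376 now. The retailer offers 376 and keeps 400 − 376 = 24.
Round 2 (the supplier proposes): the retailer can get 24 next round, worth 0.5 × 24 = 12 now; the supplier offers that and keeps 388.
Round 1 (the retailer proposes): the supplier can get 388 next round, worth 0.94 × 388 = 364.72 now. The retailer offers 364.72 and keeps 400 − 364.72 = 35.28.

364.72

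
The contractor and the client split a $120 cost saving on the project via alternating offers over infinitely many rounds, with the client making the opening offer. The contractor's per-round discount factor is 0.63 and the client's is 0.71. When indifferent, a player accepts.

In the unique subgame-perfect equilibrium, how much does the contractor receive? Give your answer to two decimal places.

In a stationary SPE each proposer offers the other exactly their discounted continuation value.
If the client keeps x when proposing and the contractor keeps y when proposing, then x = 120 − 0.63y and y = 120 − 0.71x.
Solving: x = 120(1 − 0.63) / (1 − 0.71·0.63) = 44.4 / 0.5527 ≈ 80.3329.
The contractor gets 120 − 80.3329 ≈ 39.6671.

39.67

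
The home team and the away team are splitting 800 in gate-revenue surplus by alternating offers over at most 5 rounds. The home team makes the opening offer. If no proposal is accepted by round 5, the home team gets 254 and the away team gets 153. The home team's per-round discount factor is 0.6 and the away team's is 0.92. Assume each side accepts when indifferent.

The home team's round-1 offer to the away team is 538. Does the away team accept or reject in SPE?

Accept

Round 5 (the home team proposes): the away team gets 153 if talks fail, so the home team offers 153 and keeps 647.
Round 4 (the away team proposes): the home team can get 647 next round, worth 0.6 × 647 = 388.2 now. The away team offers 388.2 and keeps 800 − 388.2 = 411.8.
Round 3 (the home team proposes): the away team can get 411.8 next round, worth 0.92 × 411.8 = 378.856 now; the home team offers that and keeps 421.144.
Round 2 (the away team proposes): the home team can get 421.144 next round, worth 0.6 × 421.144 = 252.6864 now, so the away team offers 252.6864, keeping 547.3136.
So by rejecting in round 1, the away team gets 547.3136 next round, worth 0.92 × 547.3136 = 503.528512 now.
Offer 538 ≥ 503.528512, so the away team accepts.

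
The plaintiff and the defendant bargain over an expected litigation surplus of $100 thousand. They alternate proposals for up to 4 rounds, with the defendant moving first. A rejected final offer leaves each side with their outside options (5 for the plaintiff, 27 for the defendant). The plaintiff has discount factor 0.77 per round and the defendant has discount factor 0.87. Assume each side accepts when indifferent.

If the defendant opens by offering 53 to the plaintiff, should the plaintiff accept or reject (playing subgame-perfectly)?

Accept

Round 4 (the plaintiff proposes): the defendant gets 27 if talks fail, so the plaintiff offers 27 and keeps 73.
Round 3 (the defendant proposes): the plaintiff can get 73 next round, worth 0.77 × 73 = 56.21 now; the defendant offers that and keeps 43.79.
Round 2 (the plaintiff proposes): the defendant can get 43.79 next round, worth 0.87 × 43.79 = 38.0973 now. The plaintiff offers 38.0973 and keeps 100 − 38.0973 = 61.9027.
So by rejecting in round 1, the plaintiff gets 61.9027 next round, worth 0.77 × 61.9027 = 47.665079 now.
Offer 53 ≥ 47.665079, so the plaintiff accepts.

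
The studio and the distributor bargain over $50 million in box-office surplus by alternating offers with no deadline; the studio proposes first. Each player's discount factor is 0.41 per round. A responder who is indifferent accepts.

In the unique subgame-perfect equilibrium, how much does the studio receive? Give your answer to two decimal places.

When the studio proposes, the distributor accepts any offer worth at least 0.41 times what the distributor would get by proposing next round; and vice versa.
This gives x = 50 − 0.41y and y = 50 − 0.41x, where x and y are each side's share when it proposes.
Hence (1 − 0.41·0.41)x = 50(1 − 0.41), i.e. 0.8319·x = 29.5.
x ≈ 35.4610; the distributor's share is 50 − x ≈ 14.5390.

35.46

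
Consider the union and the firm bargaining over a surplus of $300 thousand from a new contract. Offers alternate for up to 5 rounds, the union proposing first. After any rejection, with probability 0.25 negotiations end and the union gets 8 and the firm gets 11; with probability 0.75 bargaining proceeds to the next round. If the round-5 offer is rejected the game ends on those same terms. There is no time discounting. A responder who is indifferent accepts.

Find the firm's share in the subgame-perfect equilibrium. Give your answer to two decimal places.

93.32

By backward induction:
Round 5 (the union proposes): the firm gets 11 if talks fail, so the union offers 11 and keeps 289.
Round 4 (the firm proposes): rejecting gives the union an expected 0.75 × 289 + 0.25 × 8 = 218.75. The firm offers 218.75 and keeps 300 − 218.75 = 81.25.
Round 3 (the union proposes): rejecting gives the firm an expected 0.75 × 81.25 + 0.25 × 11 = 63.6875, so the union offers 63.6875, keeping 236.3125.
Round 2 (the firm proposes): rejecting gives the union an expected 0.75 × 236.3125 + 0.25 × 8 = 179.234375; the firm offers that and keeps 120.765625.
Round 1 (the union proposes): rejecting gives the firm an expected 0.75 × 120.765625 + 0.25 × 11 = 93.32421875, so the union offers 93.32421875, keeping 206.67578125.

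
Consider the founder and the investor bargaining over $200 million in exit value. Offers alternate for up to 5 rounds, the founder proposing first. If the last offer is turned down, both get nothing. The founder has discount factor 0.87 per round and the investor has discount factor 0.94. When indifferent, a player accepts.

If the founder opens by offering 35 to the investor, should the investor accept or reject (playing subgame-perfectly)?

Reject

Work out the investor's continuation value if the offer is rejected.
Round 5 (the founder proposes): rejection yields 0 for the investor; the founder offers 0 and keeps 200.
Round 4 (the investor proposes): the founder can get 200 next round, worth 0.87 × 200 = 174 now; the investor offers that and keeps 26.
Round 3 (the founder proposes): the investor can get 26 next round, worth 0.94 × 26 = 24.44 now, so the founder offers 24.44, keeping 175.56.
Round 2 (the investor proposes): the founder can get 175.56 next round, worth 0.87 × 175.56 = 152.7372 now; the investor offers that and keeps 47.2628.
So by rejecting in round 1, the investor gets 47.2628 next round, worth 0.94 × 47.2628 = 44.427032 now.
Offer 35 < 44.427032, so the investor rejects.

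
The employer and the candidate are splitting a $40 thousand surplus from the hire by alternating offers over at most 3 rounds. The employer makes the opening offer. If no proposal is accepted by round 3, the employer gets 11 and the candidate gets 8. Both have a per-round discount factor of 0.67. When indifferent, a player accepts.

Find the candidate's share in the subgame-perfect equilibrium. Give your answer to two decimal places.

12.44

Round 3 (the employer proposes): the candidate gets 8 if talks fail, so the employer offers 8 and keeps 32.
Round 2 (the candidate proposes): the employer can get 32 next round, worth 0.67 × 32 = 21.44 now; the candidate offers that and keeps 18.56.
Round 1 (the employer proposes): the candidate can get 18.56 next round, worth 0.67 × 18.56 = 12.4352 now. The employer offers 12.4352 and keeps 40 − 12.4352 = 27.5648.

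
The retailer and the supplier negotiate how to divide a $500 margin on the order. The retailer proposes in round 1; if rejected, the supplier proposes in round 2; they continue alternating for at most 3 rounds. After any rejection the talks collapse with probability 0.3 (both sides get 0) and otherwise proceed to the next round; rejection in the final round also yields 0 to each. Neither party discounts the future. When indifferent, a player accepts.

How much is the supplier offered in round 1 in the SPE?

105

By backward induction:
Round 3 (the retailer proposes): the supplier will accept anything ≥ 0, so the retailer offers 0 and keeps 500.
Round 2 (the supplier proposes): rejecting gives the retailer an expected 0.7 × 500 = 350; the supplier offers that and keeps 150.
Round 1 (the retailer proposes): rejecting gives the supplier an expected 0.7 × 150 = 105. The retailer offers 105 and keeps 500 − 105 = 395.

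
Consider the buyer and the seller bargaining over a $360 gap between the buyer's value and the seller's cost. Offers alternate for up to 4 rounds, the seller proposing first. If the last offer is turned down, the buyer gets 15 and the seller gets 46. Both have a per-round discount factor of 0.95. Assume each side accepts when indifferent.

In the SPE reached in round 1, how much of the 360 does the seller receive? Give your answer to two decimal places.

Work backward from the last round.
Round 4 (the buyer proposes): the seller gets 46 if talks fail, so the buyer offers 46 and keeps 314.
Round 3 (the seller proposes): the buyer can get 314 next round, worth 0.95 × 314 = 298.3 now. The seller offers 298.3 and keeps 360 − 298.3 = 61.7.
Round 2 (the buyer proposes): the seller can get 61.7 next round, worth 0.95 × 61.7 = 58.615 now, so the buyer offers 58.615, keeping 301.385.
Round 1 (the seller proposes): the buyer can get 301.385 next round, worth 0.95 × 301.385 = 286.31575 now. The seller offers 286.31575 and keeps 360 − 286.31575 = 73.68425.

73.68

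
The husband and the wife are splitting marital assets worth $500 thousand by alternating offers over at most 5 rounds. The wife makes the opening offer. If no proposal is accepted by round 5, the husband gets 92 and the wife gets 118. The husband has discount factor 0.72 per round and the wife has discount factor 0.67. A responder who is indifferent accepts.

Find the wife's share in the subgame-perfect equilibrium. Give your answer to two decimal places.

Round 5 (the wife proposes): the husband gets 92 if talks fail, so the wife offers 92 and keeps 408.
Round 4 (the husband proposes): the wife can get 408 next round, worth 0.67 × 408 = 273.36 now, so the husband offers 273.36, keeping 226.64.
Round 3 (the wife proposes): the husband can get 226.64 next round, worth 0.72 × 226.64 = 163.1808 now, so the wife offers 163.1808, keeping 336.8192.
Round 2 (the husband proposes): the wife can get 336.8192 next round, worth 0.67 × 336.8192 = 225.668864 now. The husband offers 225.668864 and keeps 500 − 225.668864 = 274.331136.
Round 1 (the wife proposes): the husband can get 274.331136 next round, worth 0.72 × 274.331136 = 197.51841792 now, so the wife offers 197.51841792, keeping 302.48158208.

302.48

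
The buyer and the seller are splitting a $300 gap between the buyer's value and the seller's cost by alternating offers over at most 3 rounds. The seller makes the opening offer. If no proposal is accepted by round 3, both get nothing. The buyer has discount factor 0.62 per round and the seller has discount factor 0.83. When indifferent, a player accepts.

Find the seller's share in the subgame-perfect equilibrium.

Work backward from the last round.
Round 3 (the seller proposes): rejection yields 0 for the buyer; the seller offers 0 and keeps 300.
Round 2 (the buyer proposes): the seller can get 300 next round, worth 0.83 × 300 = 249 now. The buyer offers 249 and keeps 300 − 249 = 51.
Round 1 (the seller proposes): the buyer can get 51 next round, worth 0.62 × 51 = 31.62 now; the seller offers that and keeps 268.38.

268.38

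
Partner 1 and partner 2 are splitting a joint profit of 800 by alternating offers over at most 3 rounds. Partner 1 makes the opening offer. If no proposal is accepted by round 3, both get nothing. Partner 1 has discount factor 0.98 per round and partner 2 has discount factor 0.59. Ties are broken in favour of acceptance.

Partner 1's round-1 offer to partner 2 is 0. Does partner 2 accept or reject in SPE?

Reject

Round 3 (partner 1 proposes): rejection yields 0 for partner 2; partner 1 offers 0 and keeps 800.
Round 2 (partner 2 proposes): partner 1 can get 800 next round, worth 0.98 × 800 = 784 now, so partner 2 offers 784, keeping 16.
So by rejecting in round 1, partner 2 gets 16 next round, worth 0.59 × 16 = 9.44 now.
Offer 0 < 9.44, so partner 2 rejects.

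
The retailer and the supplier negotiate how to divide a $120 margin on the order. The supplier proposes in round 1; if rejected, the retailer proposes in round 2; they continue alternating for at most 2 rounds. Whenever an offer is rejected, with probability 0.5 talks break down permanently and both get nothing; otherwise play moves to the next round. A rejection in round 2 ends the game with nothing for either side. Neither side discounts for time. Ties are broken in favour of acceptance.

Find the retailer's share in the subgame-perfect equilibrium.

60

Round 2 (the retailer proposes): the supplier will accept anything ≥ 0, so the retailer offers 0 and keeps 120.
Round 1 (the supplier proposes): rejecting gives the retailer an expected 0.5 × 120 = 60; the supplier offers that and keeps 60.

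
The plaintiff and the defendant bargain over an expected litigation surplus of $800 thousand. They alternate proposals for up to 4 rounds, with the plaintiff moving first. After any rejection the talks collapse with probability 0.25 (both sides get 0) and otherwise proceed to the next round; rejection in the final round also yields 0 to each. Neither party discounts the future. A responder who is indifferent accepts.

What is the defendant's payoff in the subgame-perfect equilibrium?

487.5

Round 4 (the defendant proposes): rejection yields 0 for the plaintiff; the defendant offers 0 and keeps 800.
Round 3 (the plaintiff proposes): rejecting gives the defendant an expected 0.75 × 800 = 600. The plaintiff offers 600 and keeps 800 − 600 = 200.
Round 2 (the defendant proposes): rejecting gives the plaintiff an expected 0.75 × 200 = 150; the defendant offers that and keeps 650.
Round 1 (the plaintiff proposes): rejecting gives the defendant an expected 0.75 × 650 = 487.5; the plaintiff offers that and keeps 312.5.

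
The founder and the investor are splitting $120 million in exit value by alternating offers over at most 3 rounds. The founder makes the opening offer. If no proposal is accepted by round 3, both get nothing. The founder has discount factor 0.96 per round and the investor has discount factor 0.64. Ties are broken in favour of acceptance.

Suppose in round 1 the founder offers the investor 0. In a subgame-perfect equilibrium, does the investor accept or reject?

Round 3 (the founder proposes): rejection yields 0 for the investor; the founder offers 0 and keeps 120.
Round 2 (the investor proposes): the founder can get 120 next round, worth 0.96 × 120 = 115.2 now, so the investor offers 115.2, keeping 4.8.
So by rejecting in round 1, the investor gets 4.8 next round, worth 0.64 × 4.8 = 3.072 now.
Offer 0 < 3.072, so the investor rejects.

Reject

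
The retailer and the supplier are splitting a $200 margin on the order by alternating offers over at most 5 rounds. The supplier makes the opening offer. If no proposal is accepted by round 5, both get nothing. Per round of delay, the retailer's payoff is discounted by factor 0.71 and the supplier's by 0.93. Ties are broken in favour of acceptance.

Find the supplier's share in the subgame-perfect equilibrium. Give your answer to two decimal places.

183.50

Work backward from the last round.
Round 5 (the supplier proposes): rejection yields 0 for the retailer; the supplier offers 0 and keeps 200.
Round 4 (the retailer proposes): the supplier can get 200 next round, worth 0.93 × 200 = 186 now; the retailer offers that and keeps 14.
Round 3 (the supplier proposes): the retailer can get 14 next round, worth 0.71 × 14 = 9.94 now, so the supplier offers 9.94, keeping 190.06.
Round 2 (the retailer proposes): the supplier can get 190.06 next round, worth 0.93 × 190.06 = 176.7558 now, so the retailer offers 176.7558, keeping 23.2442.
Round 1 (the supplier proposes): the retailer can get 23.2442 next round, worth 0.71 × 23.2442 = 16.503382 now. The supplier offers 16.503382 and keeps 200 − 16.503382 = 183.496618.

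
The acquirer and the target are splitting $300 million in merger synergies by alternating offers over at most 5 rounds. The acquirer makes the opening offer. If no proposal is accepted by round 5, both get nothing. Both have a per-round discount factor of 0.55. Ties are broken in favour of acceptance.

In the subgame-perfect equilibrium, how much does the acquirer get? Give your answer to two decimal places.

Round 5 (the acquirer proposes): the target will accept anything ≥ 0, so the acquirer offers 0 and keeps 300.
Round 4 (the target proposes): the acquirer can get 300 next round, worth 0.55 × 300 = 165 now, so the target offers 165, keeping 135.
Round 3 (the acquirer proposes): the target can get 135 next round, worth 0.55 × 135 = 74.25 now; the acquirer offers that and keeps 225.75.
Round 2 (the target proposes): the acquirer can get 225.75 next round, worth 0.55 × 225.75 = 124.1625 now. The target offers 124.1625 and keeps 300 − 124.1625 = 175.8375.
Round 1 (the acquirer proposes): the target can get 175.8375 next round, worth 0.55 × 175.8375 = 96.710625 now. The acquirer offers 96.710625 and keeps 300 − 96.710625 = 203.289375.

203.29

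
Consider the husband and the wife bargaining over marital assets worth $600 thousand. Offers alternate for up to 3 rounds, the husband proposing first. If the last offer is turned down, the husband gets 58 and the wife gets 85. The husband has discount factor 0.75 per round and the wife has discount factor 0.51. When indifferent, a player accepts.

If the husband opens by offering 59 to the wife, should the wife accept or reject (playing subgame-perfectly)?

Round 3 (the husband proposes): the wife gets 85 if talks fail, so the husband offers 85 and keeps 515.
Round 2 (the wife proposes): the husband can get 515 next round, worth 0.75 × 515 = 386.25 now, so the wife offers 386.25, keeping 213.75.
So by rejecting in round 1, the wife gets 213.75 next round, worth 0.51 × 213.75 = 109.0125 now.
Offer 59 < 109.0125, so the wife rejects.

Reject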